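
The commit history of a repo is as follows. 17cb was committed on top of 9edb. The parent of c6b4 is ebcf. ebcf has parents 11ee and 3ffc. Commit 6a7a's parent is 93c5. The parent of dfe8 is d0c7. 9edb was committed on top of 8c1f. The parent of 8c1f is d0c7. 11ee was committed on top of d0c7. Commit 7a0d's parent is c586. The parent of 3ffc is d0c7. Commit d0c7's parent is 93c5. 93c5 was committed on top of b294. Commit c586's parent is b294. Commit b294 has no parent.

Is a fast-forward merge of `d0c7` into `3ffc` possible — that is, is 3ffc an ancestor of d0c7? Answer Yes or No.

No

A fast-forward from 3ffc to d0c7 is possible iff 3ffc is an ancestor of d0c7.
Ancestors of d0c7: {93c5, b294, d0c7}.
3ffc is not among them, so fast-forward is not possible.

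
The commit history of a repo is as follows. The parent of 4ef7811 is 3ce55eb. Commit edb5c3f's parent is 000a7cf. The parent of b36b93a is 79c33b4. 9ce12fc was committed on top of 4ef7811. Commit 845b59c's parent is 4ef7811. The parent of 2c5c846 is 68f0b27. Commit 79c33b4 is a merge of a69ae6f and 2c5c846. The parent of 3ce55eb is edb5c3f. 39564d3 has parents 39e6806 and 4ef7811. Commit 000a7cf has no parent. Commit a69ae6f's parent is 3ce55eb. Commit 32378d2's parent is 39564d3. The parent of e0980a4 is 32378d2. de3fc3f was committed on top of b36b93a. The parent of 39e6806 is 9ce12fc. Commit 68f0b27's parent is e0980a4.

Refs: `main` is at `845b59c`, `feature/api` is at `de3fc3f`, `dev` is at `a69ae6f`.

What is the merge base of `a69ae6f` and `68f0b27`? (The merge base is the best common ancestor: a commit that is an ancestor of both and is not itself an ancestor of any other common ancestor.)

Ancestors of a69ae6f: {000a7cf, 3ce55eb, a69ae6f, edb5c3f}.
Ancestors of 68f0b27: {000a7cf, 32378d2, 39564d3, 39e6806, 3ce55eb, 4ef7811, 68f0b27, 9ce12fc, e0980a4, edb5c3f}.
Common ancestors: {000a7cf, 3ce55eb, edb5c3f}.
Among these, 3ce55eb is not an ancestor of any other common ancestor — it is the merge base.

3ce55eb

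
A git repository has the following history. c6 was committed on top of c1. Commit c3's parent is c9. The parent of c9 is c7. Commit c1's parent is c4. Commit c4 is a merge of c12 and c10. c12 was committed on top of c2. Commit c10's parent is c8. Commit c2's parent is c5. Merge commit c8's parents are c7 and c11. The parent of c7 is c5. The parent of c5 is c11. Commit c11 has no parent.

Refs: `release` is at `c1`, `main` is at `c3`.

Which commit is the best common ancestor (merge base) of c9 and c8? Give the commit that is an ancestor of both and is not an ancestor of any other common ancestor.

Ancestors of c9: {c11, c5, c7, c9}.
Ancestors of c8: {c11, c5, c7, c8}.
Common ancestors: {c11, c5, c7}.
Among these, c7 is not an ancestor of any other common ancestor — it is the merge base.

c7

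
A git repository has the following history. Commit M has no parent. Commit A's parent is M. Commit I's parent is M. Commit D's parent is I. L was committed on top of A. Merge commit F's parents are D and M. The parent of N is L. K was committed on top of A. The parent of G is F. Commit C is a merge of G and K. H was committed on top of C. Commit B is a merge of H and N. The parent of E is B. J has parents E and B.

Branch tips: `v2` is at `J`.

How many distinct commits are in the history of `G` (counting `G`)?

5

Walking parent pointers from G: reachable set = {D, F, G, I, M}.
That is 5 commits.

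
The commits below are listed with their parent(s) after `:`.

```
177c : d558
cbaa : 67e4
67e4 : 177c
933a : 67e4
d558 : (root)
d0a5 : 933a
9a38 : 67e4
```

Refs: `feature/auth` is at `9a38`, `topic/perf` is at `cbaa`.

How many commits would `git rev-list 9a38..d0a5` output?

Reachable from d0a5: {177c, 67e4, 933a, d0a5, d558}.
Reachable from 9a38: {177c, 67e4, 9a38, d558}.
In d0a5's history but not 9a38's: {933a, d0a5} — 2 commits.

2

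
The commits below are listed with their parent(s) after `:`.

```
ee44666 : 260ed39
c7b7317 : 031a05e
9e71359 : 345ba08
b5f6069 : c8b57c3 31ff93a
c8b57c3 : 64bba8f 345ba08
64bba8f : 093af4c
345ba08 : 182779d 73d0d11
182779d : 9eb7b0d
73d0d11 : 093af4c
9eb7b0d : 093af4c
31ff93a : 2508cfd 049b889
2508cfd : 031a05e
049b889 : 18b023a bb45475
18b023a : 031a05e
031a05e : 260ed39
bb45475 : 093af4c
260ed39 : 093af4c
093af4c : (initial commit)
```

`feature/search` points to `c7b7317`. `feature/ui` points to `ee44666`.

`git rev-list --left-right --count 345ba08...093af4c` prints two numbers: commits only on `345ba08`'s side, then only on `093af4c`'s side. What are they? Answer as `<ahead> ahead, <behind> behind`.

Reachable from 345ba08: {093af4c, 182779d, 345ba08, 73d0d11, 9eb7b0d}.
Reachable from 093af4c: {093af4c}.
Only in 345ba08's history (ahead): {182779d, 345ba08, 73d0d11, 9eb7b0d} — 4.
Only in 093af4c's history (behind): {} — 0.

4 ahead, 0 behind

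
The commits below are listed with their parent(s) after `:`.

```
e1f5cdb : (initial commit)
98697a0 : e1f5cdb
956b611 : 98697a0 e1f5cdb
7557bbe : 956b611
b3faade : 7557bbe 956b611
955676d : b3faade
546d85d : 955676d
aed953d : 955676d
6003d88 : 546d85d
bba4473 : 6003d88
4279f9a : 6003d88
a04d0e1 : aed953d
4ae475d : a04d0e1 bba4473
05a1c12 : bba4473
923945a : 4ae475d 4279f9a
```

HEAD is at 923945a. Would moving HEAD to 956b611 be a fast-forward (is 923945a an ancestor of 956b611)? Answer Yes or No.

A fast-forward from 923945a to 956b611 is possible iff 923945a is an ancestor of 956b611.
Ancestors of 956b611: {956b611, 98697a0, e1f5cdb}.
923945a is not among them, so fast-forward is not possible.

No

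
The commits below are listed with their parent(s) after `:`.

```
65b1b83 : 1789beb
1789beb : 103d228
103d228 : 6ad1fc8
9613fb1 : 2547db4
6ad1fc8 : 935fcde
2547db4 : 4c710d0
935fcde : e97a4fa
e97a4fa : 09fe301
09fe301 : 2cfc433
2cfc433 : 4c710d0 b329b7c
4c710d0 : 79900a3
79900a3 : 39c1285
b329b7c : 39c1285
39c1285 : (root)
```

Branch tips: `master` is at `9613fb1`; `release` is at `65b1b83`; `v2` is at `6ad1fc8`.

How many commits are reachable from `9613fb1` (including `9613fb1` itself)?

Walking parent pointers from 9613fb1: reachable set = {2547db4, 39c1285, 4c710d0, 79900a3, 9613fb1}.
That is 5 commits.

5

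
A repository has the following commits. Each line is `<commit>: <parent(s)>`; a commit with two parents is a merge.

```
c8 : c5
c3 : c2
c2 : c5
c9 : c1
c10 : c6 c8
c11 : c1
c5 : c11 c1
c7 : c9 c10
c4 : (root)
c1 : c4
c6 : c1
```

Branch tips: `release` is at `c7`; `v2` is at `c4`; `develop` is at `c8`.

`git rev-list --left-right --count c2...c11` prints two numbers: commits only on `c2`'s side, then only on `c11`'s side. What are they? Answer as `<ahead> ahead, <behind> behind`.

Reachable from c2: {c1, c11, c2, c4, c5}.
Reachable from c11: {c1, c11, c4}.
Only in c2's history (ahead): {c2, c5} — 2.
Only in c11's history (behind): {} — 0.

2 ahead, 0 behind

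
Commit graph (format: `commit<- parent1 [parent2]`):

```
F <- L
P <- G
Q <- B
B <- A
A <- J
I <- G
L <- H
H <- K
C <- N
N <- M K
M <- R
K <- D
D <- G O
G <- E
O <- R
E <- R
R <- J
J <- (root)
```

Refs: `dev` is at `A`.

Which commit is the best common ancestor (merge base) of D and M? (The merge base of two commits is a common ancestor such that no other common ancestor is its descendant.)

R

Ancestors of D: {D, E, G, J, O, R}.
Ancestors of M: {J, M, R}.
Common ancestors: {J, R}.
Among these, R is not an ancestor of any other common ancestor — it is the merge base.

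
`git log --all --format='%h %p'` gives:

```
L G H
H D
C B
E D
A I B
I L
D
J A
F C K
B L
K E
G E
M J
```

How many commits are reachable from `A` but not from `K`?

Reachable from A: {A, B, D, E, G, H, I, L}.
Reachable from K: {D, E, K}.
In A's history but not K's: {A, B, G, H, I, L} — 6 commits.

6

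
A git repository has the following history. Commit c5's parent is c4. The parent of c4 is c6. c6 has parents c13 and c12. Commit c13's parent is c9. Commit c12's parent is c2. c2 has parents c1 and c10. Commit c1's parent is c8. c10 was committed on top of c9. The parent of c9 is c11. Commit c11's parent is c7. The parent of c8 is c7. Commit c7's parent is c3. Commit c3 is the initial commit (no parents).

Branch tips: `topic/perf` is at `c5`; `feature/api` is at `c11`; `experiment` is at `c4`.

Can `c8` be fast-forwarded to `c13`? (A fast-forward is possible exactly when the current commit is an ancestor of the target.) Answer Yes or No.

No

A fast-forward from c8 to c13 is possible iff c8 is an ancestor of c13.
Ancestors of c13: {c11, c13, c3, c7, c9}.
c8 is not among them, so fast-forward is not possible.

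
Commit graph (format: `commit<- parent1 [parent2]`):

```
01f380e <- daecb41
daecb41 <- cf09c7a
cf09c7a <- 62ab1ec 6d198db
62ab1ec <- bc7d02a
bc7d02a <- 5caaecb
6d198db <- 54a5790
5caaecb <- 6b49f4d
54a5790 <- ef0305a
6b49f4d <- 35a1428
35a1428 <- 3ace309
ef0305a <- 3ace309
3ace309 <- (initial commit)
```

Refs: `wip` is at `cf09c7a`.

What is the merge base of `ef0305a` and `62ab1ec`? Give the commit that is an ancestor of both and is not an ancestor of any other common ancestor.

3ace309

Ancestors of ef0305a: {3ace309, ef0305a}.
Ancestors of 62ab1ec: {35a1428, 3ace309, 5caaecb, 62ab1ec, 6b49f4d, bc7d02a}.
Common ancestors: {3ace309}.
The only common ancestor is 3ace309, so it is the merge base.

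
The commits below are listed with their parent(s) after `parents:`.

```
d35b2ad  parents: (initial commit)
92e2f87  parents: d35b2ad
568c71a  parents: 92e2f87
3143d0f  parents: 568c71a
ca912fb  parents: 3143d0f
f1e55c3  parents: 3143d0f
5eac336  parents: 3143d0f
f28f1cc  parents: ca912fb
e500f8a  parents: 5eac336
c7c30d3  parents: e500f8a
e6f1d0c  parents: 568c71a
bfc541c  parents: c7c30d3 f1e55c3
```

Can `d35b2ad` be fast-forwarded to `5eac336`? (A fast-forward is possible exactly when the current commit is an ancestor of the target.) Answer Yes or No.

A fast-forward from d35b2ad to 5eac336 is possible iff d35b2ad is an ancestor of 5eac336.
Ancestors of 5eac336: {3143d0f, 568c71a, 5eac336, 92e2f87, d35b2ad}.
d35b2ad is among them, so fast-forward is possible.

Yes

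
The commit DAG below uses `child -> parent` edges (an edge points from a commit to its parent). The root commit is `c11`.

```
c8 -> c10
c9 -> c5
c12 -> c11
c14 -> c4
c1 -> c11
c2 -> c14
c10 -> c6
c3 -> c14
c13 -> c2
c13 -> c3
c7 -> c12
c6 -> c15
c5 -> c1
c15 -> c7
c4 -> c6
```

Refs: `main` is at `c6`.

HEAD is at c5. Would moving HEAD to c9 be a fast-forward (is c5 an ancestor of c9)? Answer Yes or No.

Yes

A fast-forward from c5 to c9 is possible iff c5 is an ancestor of c9.
Ancestors of c9: {c1, c11, c5, c9}.
c5 is among them, so fast-forward is possible.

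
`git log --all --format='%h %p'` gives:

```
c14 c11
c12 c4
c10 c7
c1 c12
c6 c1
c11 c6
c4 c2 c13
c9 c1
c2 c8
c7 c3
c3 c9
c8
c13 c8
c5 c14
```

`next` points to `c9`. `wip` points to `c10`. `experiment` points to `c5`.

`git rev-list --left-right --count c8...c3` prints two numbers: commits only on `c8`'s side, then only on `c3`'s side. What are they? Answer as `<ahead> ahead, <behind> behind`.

0 ahead, 7 behind

Reachable from c8: {c8}.
Reachable from c3: {c1, c12, c13, c2, c3, c4, c8, c9}.
Only in c8's history (ahead): {} — 0.
Only in c3's history (behind): {c1, c12, c13, c2, c3, c4, c9} — 7.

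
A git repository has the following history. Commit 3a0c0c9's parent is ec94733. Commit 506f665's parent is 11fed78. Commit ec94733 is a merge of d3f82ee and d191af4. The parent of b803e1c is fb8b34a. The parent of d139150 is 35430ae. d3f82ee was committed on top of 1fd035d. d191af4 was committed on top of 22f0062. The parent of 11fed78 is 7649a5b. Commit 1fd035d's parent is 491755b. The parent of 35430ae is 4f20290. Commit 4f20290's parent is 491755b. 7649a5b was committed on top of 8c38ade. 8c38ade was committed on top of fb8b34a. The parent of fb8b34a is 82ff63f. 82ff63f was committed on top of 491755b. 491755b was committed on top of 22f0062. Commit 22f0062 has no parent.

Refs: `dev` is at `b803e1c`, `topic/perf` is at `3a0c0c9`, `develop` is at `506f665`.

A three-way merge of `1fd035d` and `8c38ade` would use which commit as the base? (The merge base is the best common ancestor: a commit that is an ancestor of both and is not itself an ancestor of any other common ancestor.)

491755b

Ancestors of 1fd035d: {1fd035d, 22f0062, 491755b}.
Ancestors of 8c38ade: {22f0062, 491755b, 82ff63f, 8c38ade, fb8b34a}.
Common ancestors: {22f0062, 491755b}.
Among these, 491755b is not an ancestor of any other common ancestor — it is the merge base.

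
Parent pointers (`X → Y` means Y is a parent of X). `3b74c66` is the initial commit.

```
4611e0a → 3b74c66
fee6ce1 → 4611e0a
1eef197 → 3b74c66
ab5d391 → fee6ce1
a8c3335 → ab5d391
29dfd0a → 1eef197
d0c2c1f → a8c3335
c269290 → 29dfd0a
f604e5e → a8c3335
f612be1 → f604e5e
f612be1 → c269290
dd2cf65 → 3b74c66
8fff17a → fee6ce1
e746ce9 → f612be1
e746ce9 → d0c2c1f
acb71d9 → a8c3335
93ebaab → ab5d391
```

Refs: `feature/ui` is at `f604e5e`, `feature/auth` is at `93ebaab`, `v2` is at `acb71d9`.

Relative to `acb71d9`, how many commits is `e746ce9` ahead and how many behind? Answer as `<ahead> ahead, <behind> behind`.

7 ahead, 1 behind

Reachable from e746ce9: {1eef197, 29dfd0a, 3b74c66, 4611e0a, a8c3335, ab5d391, c269290, d0c2c1f, e746ce9, f604e5e, f612be1, fee6ce1}.
Reachable from acb71d9: {3b74c66, 4611e0a, a8c3335, ab5d391, acb71d9, fee6ce1}.
Only in e746ce9's history (ahead): {1eef197, 29dfd0a, c269290, d0c2c1f, e746ce9, f604e5e, f612be1} — 7.
Only in acb71d9's history (behind): {acb71d9} — 1.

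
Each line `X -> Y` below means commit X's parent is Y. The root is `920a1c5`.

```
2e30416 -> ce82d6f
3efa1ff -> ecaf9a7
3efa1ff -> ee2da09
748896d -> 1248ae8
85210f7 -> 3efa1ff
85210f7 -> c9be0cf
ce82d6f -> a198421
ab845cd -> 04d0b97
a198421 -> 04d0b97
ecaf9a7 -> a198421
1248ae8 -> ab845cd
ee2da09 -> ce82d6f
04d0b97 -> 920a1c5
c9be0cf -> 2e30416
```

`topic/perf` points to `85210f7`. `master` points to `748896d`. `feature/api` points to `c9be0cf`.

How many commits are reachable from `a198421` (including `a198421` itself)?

3

Walking parent pointers from a198421: reachable set = {04d0b97, 920a1c5, a198421}.
That is 3 commits.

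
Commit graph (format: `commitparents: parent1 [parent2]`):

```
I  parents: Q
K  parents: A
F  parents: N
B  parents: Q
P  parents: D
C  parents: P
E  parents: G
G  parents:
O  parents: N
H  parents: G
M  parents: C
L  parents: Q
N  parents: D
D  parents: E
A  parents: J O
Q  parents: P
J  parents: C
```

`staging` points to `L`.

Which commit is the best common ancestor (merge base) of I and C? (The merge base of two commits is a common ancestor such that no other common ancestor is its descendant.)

P

Ancestors of I: {D, E, G, I, P, Q}.
Ancestors of C: {C, D, E, G, P}.
Common ancestors: {D, E, G, P}.
Among these, P is not an ancestor of any other common ancestor — it is the merge base.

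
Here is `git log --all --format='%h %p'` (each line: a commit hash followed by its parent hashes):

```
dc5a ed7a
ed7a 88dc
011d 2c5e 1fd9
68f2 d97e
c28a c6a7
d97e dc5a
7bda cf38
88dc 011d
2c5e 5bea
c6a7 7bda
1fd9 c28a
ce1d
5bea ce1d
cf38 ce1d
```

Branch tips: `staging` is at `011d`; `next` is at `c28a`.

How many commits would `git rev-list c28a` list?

5

Walking parent pointers from c28a: reachable set = {7bda, c28a, c6a7, ce1d, cf38}.
That is 5 commits.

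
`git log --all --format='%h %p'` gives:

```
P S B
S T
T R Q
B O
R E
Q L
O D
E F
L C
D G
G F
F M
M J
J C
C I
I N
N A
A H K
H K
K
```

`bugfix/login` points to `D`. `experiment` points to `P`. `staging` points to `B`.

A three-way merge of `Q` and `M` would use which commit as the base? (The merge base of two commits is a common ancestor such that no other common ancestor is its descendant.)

C

Ancestors of Q: {A, C, H, I, K, L, N, Q}.
Ancestors of M: {A, C, H, I, J, K, M, N}.
Common ancestors: {A, C, H, I, K, N}.
Among these, C is not an ancestor of any other common ancestor — it is the merge base.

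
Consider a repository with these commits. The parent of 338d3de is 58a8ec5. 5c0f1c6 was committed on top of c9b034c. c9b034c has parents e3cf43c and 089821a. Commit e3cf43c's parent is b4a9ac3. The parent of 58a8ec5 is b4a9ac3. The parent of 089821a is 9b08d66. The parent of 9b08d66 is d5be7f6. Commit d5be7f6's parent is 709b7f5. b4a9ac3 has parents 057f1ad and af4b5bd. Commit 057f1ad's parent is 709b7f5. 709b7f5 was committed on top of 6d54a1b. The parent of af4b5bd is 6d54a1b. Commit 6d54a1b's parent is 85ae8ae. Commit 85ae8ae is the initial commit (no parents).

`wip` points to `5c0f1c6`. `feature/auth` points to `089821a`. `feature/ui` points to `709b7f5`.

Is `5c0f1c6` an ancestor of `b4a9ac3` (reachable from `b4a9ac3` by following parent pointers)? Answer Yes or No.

Ancestors of b4a9ac3: {057f1ad, 6d54a1b, 709b7f5, 85ae8ae, af4b5bd, b4a9ac3}.
5c0f1c6 is not in that set, so it is not an ancestor of b4a9ac3.

No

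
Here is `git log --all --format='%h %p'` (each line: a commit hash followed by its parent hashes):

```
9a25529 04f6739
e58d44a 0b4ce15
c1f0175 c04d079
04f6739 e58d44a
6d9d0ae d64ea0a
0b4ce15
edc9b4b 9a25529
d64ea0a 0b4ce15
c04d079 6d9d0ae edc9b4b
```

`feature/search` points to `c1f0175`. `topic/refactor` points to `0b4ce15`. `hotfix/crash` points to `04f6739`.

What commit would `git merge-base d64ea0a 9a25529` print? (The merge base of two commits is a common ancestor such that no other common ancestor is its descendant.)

0b4ce15

Ancestors of d64ea0a: {0b4ce15, d64ea0a}.
Ancestors of 9a25529: {04f6739, 0b4ce15, 9a25529, e58d44a}.
Common ancestors: {0b4ce15}.
The only common ancestor is 0b4ce15, so it is the merge base.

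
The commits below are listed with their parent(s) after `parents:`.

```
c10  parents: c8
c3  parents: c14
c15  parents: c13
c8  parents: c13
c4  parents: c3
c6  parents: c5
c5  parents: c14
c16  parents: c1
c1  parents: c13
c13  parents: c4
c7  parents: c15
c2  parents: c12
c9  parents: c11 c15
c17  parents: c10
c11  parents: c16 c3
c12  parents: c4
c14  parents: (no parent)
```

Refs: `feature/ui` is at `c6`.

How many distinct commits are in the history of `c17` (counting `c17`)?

Walking parent pointers from c17: reachable set = {c10, c13, c14, c17, c3, c4, c8}.
That is 7 commits.

7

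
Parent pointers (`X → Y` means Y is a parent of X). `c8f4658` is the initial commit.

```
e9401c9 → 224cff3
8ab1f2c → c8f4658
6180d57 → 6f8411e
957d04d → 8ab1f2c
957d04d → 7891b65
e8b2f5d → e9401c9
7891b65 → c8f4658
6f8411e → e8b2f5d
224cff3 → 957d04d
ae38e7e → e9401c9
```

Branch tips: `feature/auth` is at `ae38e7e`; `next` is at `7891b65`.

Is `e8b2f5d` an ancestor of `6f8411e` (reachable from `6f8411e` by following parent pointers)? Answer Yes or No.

Ancestors of 6f8411e (commits reachable by following parents): {224cff3, 6f8411e, 7891b65, 8ab1f2c, 957d04d, c8f4658, e8b2f5d, e9401c9}.
e8b2f5d is in that set, so it is an ancestor of 6f8411e.

Yes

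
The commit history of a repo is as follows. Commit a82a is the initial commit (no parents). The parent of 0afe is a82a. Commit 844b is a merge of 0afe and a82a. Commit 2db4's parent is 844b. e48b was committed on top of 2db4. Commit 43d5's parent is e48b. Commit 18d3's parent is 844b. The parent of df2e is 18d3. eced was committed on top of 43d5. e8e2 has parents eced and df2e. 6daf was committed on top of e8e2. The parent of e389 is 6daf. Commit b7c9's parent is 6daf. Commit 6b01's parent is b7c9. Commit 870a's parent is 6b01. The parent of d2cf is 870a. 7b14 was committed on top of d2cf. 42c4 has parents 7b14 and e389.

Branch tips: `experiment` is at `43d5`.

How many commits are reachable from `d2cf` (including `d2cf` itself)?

Walking parent pointers from d2cf: reachable set = {0afe, 18d3, 2db4, 43d5, 6b01, 6daf, 844b, 870a, a82a, b7c9, d2cf, df2e, e48b, e8e2, eced}.
That is 15 commits.

15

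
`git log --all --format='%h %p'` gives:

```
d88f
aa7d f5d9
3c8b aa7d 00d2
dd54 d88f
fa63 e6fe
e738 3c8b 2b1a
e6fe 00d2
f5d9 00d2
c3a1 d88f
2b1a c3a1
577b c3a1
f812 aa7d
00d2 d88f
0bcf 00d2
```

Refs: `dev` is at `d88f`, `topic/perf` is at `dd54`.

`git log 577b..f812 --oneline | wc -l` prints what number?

4

Reachable from f812: {00d2, aa7d, d88f, f5d9, f812}.
Reachable from 577b: {577b, c3a1, d88f}.
In f812's history but not 577b's: {00d2, aa7d, f5d9, f812} — 4 commits.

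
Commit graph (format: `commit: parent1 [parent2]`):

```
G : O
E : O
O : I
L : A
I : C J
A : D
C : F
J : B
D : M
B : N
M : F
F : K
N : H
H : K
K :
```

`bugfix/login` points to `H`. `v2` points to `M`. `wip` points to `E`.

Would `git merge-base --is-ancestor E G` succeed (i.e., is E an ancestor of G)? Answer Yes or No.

No

Ancestors of G: {B, C, F, G, H, I, J, K, N, O}.
E is not in that set, so it is not an ancestor of G.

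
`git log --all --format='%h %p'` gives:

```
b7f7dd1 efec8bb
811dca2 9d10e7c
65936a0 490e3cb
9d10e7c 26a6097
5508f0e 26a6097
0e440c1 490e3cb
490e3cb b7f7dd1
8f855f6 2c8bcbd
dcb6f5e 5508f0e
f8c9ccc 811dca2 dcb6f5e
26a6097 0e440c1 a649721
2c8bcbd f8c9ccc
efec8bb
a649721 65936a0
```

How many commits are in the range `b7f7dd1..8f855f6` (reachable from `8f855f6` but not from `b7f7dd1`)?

12

Reachable from 8f855f6: {0e440c1, 26a6097, 2c8bcbd, 490e3cb, 5508f0e, 65936a0, 811dca2, 8f855f6, 9d10e7c, a649721, b7f7dd1, dcb6f5e, efec8bb, f8c9ccc}.
Reachable from b7f7dd1: {b7f7dd1, efec8bb}.
In 8f855f6's history but not b7f7dd1's: {0e440c1, 26a6097, 2c8bcbd, 490e3cb, 5508f0e, 65936a0, 811dca2, 8f855f6, 9d10e7c, a649721, dcb6f5e, f8c9ccc} — 12 commits.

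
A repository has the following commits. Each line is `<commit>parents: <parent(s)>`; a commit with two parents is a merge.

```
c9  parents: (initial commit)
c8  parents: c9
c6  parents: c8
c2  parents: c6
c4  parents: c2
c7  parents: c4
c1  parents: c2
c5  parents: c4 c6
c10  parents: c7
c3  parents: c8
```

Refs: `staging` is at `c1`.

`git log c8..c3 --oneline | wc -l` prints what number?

1

Reachable from c3: {c3, c8, c9}.
Reachable from c8: {c8, c9}.
In c3's history but not c8's: {c3} — 1 commit.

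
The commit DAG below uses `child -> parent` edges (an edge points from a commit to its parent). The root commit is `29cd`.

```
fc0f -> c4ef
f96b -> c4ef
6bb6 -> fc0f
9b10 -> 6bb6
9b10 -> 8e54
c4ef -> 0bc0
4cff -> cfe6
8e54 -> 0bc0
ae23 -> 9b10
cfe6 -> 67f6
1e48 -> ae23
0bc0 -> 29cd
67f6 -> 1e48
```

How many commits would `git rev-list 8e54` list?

3

Walking parent pointers from 8e54: reachable set = {0bc0, 29cd, 8e54}.
That is 3 commits.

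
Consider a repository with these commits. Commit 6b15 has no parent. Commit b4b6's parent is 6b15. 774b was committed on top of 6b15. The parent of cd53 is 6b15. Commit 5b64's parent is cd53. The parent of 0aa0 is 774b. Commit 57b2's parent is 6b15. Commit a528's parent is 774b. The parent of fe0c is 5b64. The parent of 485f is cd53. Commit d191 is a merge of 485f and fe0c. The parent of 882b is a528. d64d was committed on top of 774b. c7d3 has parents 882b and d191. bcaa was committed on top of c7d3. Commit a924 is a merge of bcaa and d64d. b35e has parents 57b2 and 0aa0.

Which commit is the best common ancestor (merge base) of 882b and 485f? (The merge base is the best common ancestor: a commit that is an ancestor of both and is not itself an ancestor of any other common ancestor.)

6b15

Ancestors of 882b: {6b15, 774b, 882b, a528}.
Ancestors of 485f: {485f, 6b15, cd53}.
Common ancestors: {6b15}.
The only common ancestor is 6b15, so it is the merge base.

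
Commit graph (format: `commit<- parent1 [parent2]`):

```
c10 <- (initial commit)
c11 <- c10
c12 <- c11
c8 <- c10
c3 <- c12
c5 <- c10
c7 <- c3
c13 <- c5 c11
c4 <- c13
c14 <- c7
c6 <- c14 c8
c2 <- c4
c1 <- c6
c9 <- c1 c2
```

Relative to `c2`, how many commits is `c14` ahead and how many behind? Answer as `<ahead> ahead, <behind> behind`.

Reachable from c14: {c10, c11, c12, c14, c3, c7}.
Reachable from c2: {c10, c11, c13, c2, c4, c5}.
Only in c14's history (ahead): {c12, c14, c3, c7} — 4.
Only in c2's history (behind): {c13, c2, c4, c5} — 4.

4 ahead, 4 behind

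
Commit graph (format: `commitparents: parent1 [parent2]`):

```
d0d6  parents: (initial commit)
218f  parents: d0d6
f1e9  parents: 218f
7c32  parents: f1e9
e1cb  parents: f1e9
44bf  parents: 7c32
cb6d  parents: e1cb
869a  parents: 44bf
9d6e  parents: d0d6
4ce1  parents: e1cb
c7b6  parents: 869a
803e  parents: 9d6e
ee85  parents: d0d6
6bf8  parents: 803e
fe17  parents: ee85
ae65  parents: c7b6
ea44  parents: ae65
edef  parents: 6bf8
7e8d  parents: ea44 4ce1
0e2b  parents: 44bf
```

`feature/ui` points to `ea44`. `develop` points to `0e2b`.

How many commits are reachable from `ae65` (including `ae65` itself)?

Walking parent pointers from ae65: reachable set = {218f, 44bf, 7c32, 869a, ae65, c7b6, d0d6, f1e9}.
That is 8 commits.

8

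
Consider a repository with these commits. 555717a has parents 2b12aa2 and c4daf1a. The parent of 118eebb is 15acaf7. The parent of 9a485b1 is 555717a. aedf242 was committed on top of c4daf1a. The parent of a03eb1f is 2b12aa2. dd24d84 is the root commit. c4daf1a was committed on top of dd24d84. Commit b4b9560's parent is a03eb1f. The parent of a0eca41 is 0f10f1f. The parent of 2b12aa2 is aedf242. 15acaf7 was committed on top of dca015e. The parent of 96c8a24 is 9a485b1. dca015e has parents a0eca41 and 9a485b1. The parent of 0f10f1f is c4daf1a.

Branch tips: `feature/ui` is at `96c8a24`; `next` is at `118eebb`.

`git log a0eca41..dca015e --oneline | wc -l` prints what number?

5

Reachable from dca015e: {0f10f1f, 2b12aa2, 555717a, 9a485b1, a0eca41, aedf242, c4daf1a, dca015e, dd24d84}.
Reachable from a0eca41: {0f10f1f, a0eca41, c4daf1a, dd24d84}.
In dca015e's history but not a0eca41's: {2b12aa2, 555717a, 9a485b1, aedf242, dca015e} — 5 commits.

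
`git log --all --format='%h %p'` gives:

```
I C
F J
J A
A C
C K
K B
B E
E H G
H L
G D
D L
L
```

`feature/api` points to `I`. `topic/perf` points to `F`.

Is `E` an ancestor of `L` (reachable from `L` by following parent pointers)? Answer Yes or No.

Ancestors of L: {L}.
E is not in that set, so it is not an ancestor of L.

No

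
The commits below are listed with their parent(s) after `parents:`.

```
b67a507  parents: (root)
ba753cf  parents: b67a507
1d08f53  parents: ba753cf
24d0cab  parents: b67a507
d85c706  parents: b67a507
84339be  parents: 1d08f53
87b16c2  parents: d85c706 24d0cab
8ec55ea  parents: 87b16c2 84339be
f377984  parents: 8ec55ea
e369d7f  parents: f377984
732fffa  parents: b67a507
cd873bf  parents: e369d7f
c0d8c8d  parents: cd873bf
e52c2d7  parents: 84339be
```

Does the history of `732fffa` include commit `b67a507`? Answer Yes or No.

Yes

Ancestors of 732fffa (commits reachable by following parents): {732fffa, b67a507}.
b67a507 is in that set, so it is an ancestor of 732fffa.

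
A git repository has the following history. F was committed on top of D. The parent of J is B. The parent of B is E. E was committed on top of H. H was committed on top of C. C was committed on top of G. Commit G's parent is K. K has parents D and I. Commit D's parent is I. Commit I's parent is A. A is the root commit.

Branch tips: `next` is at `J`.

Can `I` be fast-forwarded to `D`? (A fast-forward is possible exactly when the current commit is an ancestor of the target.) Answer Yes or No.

A fast-forward from I to D is possible iff I is an ancestor of D.
Ancestors of D: {A, D, I}.
I is among them, so fast-forward is possible.

Yes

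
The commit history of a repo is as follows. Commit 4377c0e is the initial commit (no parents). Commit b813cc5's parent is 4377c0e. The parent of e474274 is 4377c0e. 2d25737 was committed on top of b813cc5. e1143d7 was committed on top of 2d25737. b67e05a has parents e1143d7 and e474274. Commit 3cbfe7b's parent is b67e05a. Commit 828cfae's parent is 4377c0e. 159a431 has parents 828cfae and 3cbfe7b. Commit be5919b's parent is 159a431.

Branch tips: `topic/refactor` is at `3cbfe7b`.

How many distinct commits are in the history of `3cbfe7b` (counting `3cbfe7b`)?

Walking parent pointers from 3cbfe7b: reachable set = {2d25737, 3cbfe7b, 4377c0e, b67e05a, b813cc5, e1143d7, e474274}.
That is 7 commits.

7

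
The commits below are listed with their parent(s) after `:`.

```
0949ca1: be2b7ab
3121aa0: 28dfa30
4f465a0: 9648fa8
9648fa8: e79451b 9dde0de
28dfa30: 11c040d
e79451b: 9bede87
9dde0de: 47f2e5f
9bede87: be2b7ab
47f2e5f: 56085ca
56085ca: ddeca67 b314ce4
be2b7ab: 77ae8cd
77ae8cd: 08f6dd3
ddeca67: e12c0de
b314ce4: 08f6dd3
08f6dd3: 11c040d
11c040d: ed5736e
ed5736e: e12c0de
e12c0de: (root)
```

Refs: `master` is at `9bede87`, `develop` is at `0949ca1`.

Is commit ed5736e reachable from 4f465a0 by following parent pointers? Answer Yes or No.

Ancestors of 4f465a0 (commits reachable by following parents): {08f6dd3, 11c040d, 47f2e5f, 4f465a0, 56085ca, 77ae8cd, 9648fa8, 9bede87, 9dde0de, b314ce4, be2b7ab, ddeca67, e12c0de, e79451b, ed5736e}.
ed5736e is in that set, so it is an ancestor of 4f465a0.

Yes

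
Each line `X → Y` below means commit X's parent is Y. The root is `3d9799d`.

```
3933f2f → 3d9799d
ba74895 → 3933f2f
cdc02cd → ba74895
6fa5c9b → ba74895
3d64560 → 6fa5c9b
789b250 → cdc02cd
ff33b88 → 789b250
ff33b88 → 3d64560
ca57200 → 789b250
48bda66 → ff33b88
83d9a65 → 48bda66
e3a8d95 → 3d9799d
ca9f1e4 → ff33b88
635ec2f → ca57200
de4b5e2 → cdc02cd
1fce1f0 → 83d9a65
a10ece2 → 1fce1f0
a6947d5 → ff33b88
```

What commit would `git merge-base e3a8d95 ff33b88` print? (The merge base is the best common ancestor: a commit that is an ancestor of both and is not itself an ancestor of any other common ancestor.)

Ancestors of e3a8d95: {3d9799d, e3a8d95}.
Ancestors of ff33b88: {3933f2f, 3d64560, 3d9799d, 6fa5c9b, 789b250, ba74895, cdc02cd, ff33b88}.
Common ancestors: {3d9799d}.
The only common ancestor is 3d9799d, so it is the merge base.

3d9799d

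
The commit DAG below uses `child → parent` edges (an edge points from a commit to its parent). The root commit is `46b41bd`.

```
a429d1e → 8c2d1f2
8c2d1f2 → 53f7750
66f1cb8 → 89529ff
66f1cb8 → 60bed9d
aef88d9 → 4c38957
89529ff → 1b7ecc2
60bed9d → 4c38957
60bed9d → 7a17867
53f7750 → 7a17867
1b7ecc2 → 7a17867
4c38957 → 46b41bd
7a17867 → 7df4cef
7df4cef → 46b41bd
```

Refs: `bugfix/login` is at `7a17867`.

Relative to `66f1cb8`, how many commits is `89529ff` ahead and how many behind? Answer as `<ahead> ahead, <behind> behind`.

Reachable from 89529ff: {1b7ecc2, 46b41bd, 7a17867, 7df4cef, 89529ff}.
Reachable from 66f1cb8: {1b7ecc2, 46b41bd, 4c38957, 60bed9d, 66f1cb8, 7a17867, 7df4cef, 89529ff}.
Only in 89529ff's history (ahead): {} — 0.
Only in 66f1cb8's history (behind): {4c38957, 60bed9d, 66f1cb8} — 3.

0 ahead, 3 behind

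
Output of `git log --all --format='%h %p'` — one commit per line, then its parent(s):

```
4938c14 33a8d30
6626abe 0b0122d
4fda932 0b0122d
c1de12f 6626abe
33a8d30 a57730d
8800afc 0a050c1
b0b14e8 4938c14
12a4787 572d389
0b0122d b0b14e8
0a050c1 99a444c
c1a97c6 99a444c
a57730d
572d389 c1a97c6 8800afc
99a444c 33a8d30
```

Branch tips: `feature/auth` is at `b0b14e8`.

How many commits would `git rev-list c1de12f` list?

Walking parent pointers from c1de12f: reachable set = {0b0122d, 33a8d30, 4938c14, 6626abe, a57730d, b0b14e8, c1de12f}.
That is 7 commits.

7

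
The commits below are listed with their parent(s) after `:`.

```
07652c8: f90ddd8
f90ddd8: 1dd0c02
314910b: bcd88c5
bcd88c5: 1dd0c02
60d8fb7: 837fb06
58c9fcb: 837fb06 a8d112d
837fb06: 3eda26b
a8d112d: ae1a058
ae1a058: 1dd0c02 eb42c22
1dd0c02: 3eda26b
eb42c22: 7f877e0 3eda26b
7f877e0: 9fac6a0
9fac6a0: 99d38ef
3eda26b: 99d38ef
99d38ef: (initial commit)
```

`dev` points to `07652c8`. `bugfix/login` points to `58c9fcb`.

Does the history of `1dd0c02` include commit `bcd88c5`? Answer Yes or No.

Ancestors of 1dd0c02: {1dd0c02, 3eda26b, 99d38ef}.
bcd88c5 is not in that set, so it is not an ancestor of 1dd0c02.

No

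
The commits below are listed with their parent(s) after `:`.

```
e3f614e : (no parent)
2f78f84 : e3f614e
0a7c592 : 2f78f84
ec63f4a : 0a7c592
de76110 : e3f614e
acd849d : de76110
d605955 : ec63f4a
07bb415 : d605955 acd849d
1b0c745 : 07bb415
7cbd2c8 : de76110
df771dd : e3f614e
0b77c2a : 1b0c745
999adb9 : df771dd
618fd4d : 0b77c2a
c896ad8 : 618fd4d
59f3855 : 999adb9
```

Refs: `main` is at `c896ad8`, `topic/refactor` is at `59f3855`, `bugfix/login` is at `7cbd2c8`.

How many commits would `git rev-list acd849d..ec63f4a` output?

3

Reachable from ec63f4a: {0a7c592, 2f78f84, e3f614e, ec63f4a}.
Reachable from acd849d: {acd849d, de76110, e3f614e}.
In ec63f4a's history but not acd849d's: {0a7c592, 2f78f84, ec63f4a} — 3 commits.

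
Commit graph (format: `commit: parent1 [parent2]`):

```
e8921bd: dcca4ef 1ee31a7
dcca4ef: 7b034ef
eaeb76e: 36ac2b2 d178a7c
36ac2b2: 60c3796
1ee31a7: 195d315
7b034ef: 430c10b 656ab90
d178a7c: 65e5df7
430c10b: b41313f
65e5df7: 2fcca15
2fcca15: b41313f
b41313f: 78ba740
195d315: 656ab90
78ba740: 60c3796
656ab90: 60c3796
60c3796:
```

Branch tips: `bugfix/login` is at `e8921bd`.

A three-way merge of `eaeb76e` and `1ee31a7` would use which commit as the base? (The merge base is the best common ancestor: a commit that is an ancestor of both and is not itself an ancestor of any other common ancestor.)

60c3796

Ancestors of eaeb76e: {2fcca15, 36ac2b2, 60c3796, 65e5df7, 78ba740, b41313f, d178a7c, eaeb76e}.
Ancestors of 1ee31a7: {195d315, 1ee31a7, 60c3796, 656ab90}.
Common ancestors: {60c3796}.
The only common ancestor is 60c3796, so it is the merge base.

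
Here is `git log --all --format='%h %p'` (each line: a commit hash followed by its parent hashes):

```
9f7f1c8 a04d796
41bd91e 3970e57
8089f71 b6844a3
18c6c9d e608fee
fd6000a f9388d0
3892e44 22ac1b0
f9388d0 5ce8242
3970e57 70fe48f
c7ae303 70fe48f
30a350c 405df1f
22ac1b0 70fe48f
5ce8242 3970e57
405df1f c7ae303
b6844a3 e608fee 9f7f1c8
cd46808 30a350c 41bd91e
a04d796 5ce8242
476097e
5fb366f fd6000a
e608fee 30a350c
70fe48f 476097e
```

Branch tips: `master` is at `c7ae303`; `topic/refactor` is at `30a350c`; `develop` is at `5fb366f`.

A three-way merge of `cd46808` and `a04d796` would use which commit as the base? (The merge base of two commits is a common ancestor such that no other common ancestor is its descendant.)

3970e57

Ancestors of cd46808: {30a350c, 3970e57, 405df1f, 41bd91e, 476097e, 70fe48f, c7ae303, cd46808}.
Ancestors of a04d796: {3970e57, 476097e, 5ce8242, 70fe48f, a04d796}.
Common ancestors: {3970e57, 476097e, 70fe48f}.
Among these, 3970e57 is not an ancestor of any other common ancestor — it is the merge base.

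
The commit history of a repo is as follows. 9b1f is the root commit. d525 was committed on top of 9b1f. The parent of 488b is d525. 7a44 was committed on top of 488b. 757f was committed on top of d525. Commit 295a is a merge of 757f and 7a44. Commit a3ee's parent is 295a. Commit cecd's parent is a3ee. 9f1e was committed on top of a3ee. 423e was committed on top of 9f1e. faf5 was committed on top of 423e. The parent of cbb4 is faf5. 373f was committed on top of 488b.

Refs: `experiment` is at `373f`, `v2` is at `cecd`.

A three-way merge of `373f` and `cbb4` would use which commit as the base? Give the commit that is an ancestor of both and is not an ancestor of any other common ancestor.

488b

Ancestors of 373f: {373f, 488b, 9b1f, d525}.
Ancestors of cbb4: {295a, 423e, 488b, 757f, 7a44, 9b1f, 9f1e, a3ee, cbb4, d525, faf5}.
Common ancestors: {488b, 9b1f, d525}.
Among these, 488b is not an ancestor of any other common ancestor — it is the merge base.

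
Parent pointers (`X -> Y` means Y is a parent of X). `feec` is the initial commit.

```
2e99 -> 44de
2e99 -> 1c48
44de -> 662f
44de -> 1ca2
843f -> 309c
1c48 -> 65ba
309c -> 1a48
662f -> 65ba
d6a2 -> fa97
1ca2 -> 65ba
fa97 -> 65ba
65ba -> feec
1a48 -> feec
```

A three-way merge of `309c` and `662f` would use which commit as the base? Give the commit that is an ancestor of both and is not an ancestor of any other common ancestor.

Ancestors of 309c: {1a48, 309c, feec}.
Ancestors of 662f: {65ba, 662f, feec}.
Common ancestors: {feec}.
The only common ancestor is feec, so it is the merge base.

feec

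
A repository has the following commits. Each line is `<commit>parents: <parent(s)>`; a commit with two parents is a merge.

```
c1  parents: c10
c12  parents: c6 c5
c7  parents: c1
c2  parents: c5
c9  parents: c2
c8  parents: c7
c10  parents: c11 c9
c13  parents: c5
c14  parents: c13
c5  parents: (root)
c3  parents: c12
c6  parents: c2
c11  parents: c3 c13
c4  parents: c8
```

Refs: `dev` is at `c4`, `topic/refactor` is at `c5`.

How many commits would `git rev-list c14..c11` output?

5

Reachable from c11: {c11, c12, c13, c2, c3, c5, c6}.
Reachable from c14: {c13, c14, c5}.
In c11's history but not c14's: {c11, c12, c2, c3, c6} — 5 commits.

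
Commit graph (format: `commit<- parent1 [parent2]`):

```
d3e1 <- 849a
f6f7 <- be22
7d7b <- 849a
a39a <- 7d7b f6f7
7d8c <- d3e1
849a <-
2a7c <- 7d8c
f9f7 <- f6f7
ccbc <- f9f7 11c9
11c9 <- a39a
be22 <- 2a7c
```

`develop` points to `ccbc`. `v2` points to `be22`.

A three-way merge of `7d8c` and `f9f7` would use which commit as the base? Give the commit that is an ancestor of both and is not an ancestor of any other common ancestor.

7d8c

Ancestors of 7d8c: {7d8c, 849a, d3e1}.
Ancestors of f9f7: {2a7c, 7d8c, 849a, be22, d3e1, f6f7, f9f7}.
Common ancestors: {7d8c, 849a, d3e1}.
Among these, 7d8c is not an ancestor of any other common ancestor — it is the merge base.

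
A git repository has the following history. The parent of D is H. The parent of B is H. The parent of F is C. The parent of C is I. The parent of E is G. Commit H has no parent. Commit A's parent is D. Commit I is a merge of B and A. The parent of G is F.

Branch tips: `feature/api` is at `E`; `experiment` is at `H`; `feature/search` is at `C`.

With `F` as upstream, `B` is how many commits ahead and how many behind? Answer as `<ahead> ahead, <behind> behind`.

Reachable from B: {B, H}.
Reachable from F: {A, B, C, D, F, H, I}.
Only in B's history (ahead): {} — 0.
Only in F's history (behind): {A, C, D, F, I} — 5.

0 ahead, 5 behind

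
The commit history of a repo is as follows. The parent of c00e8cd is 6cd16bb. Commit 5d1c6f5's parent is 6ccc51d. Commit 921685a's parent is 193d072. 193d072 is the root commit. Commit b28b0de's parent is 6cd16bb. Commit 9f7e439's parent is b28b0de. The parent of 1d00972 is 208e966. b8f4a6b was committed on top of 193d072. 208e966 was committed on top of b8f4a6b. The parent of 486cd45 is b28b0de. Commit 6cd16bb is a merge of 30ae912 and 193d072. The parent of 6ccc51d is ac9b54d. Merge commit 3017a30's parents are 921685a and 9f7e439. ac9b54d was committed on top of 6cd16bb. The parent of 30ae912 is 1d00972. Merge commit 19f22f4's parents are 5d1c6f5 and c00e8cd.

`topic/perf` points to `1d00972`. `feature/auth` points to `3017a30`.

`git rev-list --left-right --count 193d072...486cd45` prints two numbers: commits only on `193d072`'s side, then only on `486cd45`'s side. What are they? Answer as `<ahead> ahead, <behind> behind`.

Reachable from 193d072: {193d072}.
Reachable from 486cd45: {193d072, 1d00972, 208e966, 30ae912, 486cd45, 6cd16bb, b28b0de, b8f4a6b}.
Only in 193d072's history (ahead): {} — 0.
Only in 486cd45's history (behind): {1d00972, 208e966, 30ae912, 486cd45, 6cd16bb, b28b0de, b8f4a6b} — 7.

0 ahead, 7 behind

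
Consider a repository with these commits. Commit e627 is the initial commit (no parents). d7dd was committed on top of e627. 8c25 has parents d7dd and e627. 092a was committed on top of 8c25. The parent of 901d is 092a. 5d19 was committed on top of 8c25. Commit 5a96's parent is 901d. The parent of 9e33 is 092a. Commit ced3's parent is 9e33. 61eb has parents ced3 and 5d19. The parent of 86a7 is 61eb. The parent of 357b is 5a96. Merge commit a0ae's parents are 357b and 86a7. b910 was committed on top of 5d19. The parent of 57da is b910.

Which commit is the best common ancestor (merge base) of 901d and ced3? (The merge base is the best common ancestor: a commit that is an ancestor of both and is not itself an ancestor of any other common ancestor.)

Ancestors of 901d: {092a, 8c25, 901d, d7dd, e627}.
Ancestors of ced3: {092a, 8c25, 9e33, ced3, d7dd, e627}.
Common ancestors: {092a, 8c25, d7dd, e627}.
Among these, 092a is not an ancestor of any other common ancestor — it is the merge base.

092a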